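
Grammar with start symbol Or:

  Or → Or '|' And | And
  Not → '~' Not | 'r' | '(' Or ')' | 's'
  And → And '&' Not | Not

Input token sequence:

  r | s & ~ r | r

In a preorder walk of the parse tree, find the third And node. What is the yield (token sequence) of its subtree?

s

[Or [Or [Or [And [Not r]]] | [And [And [Not s]] & [Not ~ [Not r]]]] | [And [Not r]]]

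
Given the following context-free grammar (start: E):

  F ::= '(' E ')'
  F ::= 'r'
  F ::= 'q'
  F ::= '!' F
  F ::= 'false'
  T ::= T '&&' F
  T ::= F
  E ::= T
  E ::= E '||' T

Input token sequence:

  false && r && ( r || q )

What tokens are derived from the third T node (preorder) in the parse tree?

[E [T [T [T [F false]] && [F r]] && [F ( [E [E [T [F r]]] || [T [F q]]] )]]]

false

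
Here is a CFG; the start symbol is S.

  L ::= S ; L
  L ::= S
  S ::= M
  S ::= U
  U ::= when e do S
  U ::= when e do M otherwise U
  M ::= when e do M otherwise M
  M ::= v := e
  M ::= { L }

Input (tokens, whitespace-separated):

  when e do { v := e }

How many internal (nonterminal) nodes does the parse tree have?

7

[S [U when e do [S [M { [L [S [M v := e]]] }]]]]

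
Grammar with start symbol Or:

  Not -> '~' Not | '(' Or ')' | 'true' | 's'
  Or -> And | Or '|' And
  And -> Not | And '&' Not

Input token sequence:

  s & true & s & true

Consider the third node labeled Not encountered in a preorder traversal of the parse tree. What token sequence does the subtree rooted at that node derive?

s

[Or [And [And [And [And [Not s]] & [Not true]] & [Not s]] & [Not true]]]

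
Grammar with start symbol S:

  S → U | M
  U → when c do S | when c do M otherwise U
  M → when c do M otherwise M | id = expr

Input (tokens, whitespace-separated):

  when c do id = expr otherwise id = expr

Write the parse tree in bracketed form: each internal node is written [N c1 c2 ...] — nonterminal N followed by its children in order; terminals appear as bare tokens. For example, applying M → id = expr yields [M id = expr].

S
M
when c do M otherwise M
when c do id = expr otherwise M
when c do id = expr otherwise id = expr

[S [M when c do [M id = expr] otherwise [M id = expr]]]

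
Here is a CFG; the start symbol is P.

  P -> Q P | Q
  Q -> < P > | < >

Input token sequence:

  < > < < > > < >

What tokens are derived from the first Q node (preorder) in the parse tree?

[P [Q < >] [P [Q < [P [Q < >]] >] [P [Q < >]]]]

< >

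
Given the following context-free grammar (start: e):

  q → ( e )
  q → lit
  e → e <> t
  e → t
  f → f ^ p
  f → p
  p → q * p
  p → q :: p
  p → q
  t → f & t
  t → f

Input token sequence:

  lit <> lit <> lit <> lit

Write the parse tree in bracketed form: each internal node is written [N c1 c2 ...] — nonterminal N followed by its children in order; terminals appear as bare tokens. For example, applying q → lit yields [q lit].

e
e <> t
e <> t <> t
e <> t <> t <> t
t <> t <> t <> t
f <> t <> t <> t
p <> t <> t <> t
q <> t <> t <> t
lit <> t <> t <> t
lit <> f <> t <> t
lit <> p <> t <> t
lit <> q <> t <> t
lit <> lit <> t <> t
lit <> lit <> f <> t
lit <> lit <> p <> t
lit <> lit <> q <> t
lit <> lit <> lit <> t
lit <> lit <> lit <> f
lit <> lit <> lit <> p
lit <> lit <> lit <> q
lit <> lit <> lit <> lit

[e [e [e [e [t [f [p [q lit]]]]] <> [t [f [p [q lit]]]]] <> [t [f [p [q lit]]]]] <> [t [f [p [q lit]]]]]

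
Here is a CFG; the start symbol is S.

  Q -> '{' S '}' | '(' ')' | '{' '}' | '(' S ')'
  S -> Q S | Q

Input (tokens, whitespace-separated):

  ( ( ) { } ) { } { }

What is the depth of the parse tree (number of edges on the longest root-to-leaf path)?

[S [Q ( [S [Q ( )] [S [Q { }]]] )] [S [Q { }] [S [Q { }]]]]

5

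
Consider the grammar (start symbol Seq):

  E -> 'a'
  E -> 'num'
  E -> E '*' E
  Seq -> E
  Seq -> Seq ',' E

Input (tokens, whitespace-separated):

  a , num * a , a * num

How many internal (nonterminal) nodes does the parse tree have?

[Seq [Seq [Seq [E a]] , [E [E num] * [E a]]] , [E [E a] * [E num]]]

10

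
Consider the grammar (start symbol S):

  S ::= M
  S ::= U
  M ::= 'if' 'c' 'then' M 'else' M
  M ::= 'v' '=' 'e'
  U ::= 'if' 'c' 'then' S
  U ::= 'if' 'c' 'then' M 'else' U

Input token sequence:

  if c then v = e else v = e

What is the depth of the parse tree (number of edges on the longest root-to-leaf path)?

[S [M if c then [M v = e] else [M v = e]]]

3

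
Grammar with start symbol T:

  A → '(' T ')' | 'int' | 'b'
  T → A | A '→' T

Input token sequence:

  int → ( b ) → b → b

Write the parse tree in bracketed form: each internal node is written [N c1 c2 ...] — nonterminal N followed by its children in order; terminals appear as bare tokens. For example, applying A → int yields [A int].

[T [A int] → [T [A ( [T [A b]] )] → [T [A b] → [T [A b]]]]]

T
A → T
int → T
int → A → T
int → ( T ) → T
int → ( A ) → T
int → ( b ) → T
int → ( b ) → A → T
int → ( b ) → b → T
int → ( b ) → b → A
int → ( b ) → b → b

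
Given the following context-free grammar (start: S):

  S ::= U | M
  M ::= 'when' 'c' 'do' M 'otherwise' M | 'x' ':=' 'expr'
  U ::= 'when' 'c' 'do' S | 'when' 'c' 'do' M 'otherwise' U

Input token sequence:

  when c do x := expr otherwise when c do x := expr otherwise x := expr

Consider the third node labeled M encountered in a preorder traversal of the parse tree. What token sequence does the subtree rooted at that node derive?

[S [M when c do [M x := expr] otherwise [M when c do [M x := expr] otherwise [M x := expr]]]]

when c do x := expr otherwise x := expr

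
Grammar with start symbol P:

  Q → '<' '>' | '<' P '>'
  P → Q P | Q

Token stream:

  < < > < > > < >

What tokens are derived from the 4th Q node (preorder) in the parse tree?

[P [Q < [P [Q < >] [P [Q < >]]] >] [P [Q < >]]]

< >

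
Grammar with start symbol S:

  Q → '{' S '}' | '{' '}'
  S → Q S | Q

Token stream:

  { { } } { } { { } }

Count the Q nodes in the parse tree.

[S [Q { [S [Q { }]] }] [S [Q { }] [S [Q { [S [Q { }]] }]]]]

5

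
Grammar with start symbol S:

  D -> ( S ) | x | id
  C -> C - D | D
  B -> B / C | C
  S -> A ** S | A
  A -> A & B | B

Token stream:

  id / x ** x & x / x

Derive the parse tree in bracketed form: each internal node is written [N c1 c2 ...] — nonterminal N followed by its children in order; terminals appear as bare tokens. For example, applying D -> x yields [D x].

S
A ** S
B ** S
B / C ** S
C / C ** S
D / C ** S
id / C ** S
id / D ** S
id / x ** S
id / x ** A
id / x ** A & B
id / x ** B & B
id / x ** C & B
id / x ** D & B
id / x ** x & B
id / x ** x & B / C
id / x ** x & C / C
id / x ** x & D / C
id / x ** x & x / C
id / x ** x & x / D
id / x ** x & x / x

[S [A [B [B [C [D id]]] / [C [D x]]]] ** [S [A [A [B [C [D x]]]] & [B [B [C [D x]]] / [C [D x]]]]]]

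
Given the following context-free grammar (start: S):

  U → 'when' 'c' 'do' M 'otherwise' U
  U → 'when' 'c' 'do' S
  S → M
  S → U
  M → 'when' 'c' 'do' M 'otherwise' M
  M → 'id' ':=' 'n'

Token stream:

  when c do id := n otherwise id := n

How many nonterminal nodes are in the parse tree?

4

[S [M when c do [M id := n] otherwise [M id := n]]]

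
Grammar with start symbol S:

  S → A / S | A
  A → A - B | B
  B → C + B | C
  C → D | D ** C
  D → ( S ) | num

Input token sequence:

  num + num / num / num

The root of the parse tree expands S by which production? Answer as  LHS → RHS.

S → A / S

[S [A [B [C [D num]] + [B [C [D num]]]]] / [S [A [B [C [D num]]]] / [S [A [B [C [D num]]]]]]]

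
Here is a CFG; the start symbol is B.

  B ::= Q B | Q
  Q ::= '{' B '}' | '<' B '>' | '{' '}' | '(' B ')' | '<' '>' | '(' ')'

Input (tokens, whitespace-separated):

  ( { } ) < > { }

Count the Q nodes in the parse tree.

[B [Q ( [B [Q { }]] )] [B [Q < >] [B [Q { }]]]]

4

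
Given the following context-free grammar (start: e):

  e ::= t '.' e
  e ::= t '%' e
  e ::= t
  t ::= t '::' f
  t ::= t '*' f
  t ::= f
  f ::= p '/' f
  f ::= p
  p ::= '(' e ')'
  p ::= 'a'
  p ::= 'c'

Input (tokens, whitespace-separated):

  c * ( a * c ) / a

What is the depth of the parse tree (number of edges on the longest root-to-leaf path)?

[e [t [t [f [p c]]] * [f [p ( [e [t [t [f [p a]]] * [f [p c]]]] )] / [f [p a]]]]]

9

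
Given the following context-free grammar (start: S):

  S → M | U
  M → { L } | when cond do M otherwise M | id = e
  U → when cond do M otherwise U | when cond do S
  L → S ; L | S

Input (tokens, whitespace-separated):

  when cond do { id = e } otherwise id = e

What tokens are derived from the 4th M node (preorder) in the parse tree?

id = e

[S [M when cond do [M { [L [S [M id = e]]] }] otherwise [M id = e]]]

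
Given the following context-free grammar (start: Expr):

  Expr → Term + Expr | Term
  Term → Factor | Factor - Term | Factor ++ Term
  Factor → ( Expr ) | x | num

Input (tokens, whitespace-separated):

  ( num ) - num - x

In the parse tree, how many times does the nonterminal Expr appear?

2

[Expr [Term [Factor ( [Expr [Term [Factor num]]] )] - [Term [Factor num] - [Term [Factor x]]]]]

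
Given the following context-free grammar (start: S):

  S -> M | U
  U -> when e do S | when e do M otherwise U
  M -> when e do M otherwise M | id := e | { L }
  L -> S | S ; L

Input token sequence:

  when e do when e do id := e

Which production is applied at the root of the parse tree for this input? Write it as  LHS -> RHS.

S -> U

[S [U when e do [S [U when e do [S [M id := e]]]]]]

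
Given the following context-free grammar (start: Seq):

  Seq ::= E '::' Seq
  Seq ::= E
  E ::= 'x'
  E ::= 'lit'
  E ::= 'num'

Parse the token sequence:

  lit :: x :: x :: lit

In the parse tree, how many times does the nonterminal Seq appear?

[Seq [E lit] :: [Seq [E x] :: [Seq [E x] :: [Seq [E lit]]]]]

4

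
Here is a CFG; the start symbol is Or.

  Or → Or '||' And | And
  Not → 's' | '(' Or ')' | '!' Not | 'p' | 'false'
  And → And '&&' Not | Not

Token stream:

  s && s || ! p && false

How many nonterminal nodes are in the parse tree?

11

[Or [Or [And [And [Not s]] && [Not s]]] || [And [And [Not ! [Not p]]] && [Not false]]]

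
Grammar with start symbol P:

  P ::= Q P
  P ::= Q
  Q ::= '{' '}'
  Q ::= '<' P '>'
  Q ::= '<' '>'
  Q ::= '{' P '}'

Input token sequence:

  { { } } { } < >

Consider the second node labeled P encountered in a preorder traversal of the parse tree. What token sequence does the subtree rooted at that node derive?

{ }

[P [Q { [P [Q { }]] }] [P [Q { }] [P [Q < >]]]]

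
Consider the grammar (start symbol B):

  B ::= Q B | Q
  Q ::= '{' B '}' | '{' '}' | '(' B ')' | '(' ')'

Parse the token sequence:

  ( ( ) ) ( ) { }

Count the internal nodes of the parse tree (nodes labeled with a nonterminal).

8

[B [Q ( [B [Q ( )]] )] [B [Q ( )] [B [Q { }]]]]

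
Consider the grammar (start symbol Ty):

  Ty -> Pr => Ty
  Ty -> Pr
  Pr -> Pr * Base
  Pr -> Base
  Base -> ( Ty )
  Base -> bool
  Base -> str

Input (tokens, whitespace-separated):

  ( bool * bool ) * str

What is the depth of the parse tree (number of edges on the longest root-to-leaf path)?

8

[Ty [Pr [Pr [Base ( [Ty [Pr [Pr [Base bool]] * [Base bool]]] )]] * [Base str]]]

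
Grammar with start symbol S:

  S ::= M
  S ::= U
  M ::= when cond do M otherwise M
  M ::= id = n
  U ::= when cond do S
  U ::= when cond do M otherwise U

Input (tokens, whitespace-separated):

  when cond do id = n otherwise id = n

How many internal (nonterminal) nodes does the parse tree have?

4

[S [M when cond do [M id = n] otherwise [M id = n]]]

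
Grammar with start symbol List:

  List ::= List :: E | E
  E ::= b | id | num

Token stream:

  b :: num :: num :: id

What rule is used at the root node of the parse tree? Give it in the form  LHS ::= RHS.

[List [List [List [List [E b]] :: [E num]] :: [E num]] :: [E id]]

List ::= List :: E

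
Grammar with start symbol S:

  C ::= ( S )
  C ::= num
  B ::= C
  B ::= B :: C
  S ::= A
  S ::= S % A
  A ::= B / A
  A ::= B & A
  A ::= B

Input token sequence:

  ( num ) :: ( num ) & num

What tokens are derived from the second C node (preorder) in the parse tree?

[S [A [B [B [C ( [S [A [B [C num]]]] )]] :: [C ( [S [A [B [C num]]]] )]] & [A [B [C num]]]]]

num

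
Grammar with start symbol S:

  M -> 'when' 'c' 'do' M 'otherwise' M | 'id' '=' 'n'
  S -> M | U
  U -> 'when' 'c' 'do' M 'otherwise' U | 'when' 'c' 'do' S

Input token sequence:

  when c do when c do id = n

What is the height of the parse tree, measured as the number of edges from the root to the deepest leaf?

[S [U when c do [S [U when c do [S [M id = n]]]]]]

6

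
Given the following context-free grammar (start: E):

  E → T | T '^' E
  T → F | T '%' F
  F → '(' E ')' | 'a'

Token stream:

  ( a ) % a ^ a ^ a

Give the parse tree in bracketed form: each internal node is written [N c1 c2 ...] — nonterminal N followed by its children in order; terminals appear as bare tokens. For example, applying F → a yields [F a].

[E [T [T [F ( [E [T [F a]]] )]] % [F a]] ^ [E [T [F a]] ^ [E [T [F a]]]]]

E
T ^ E
T % F ^ E
F % F ^ E
( E ) % F ^ E
( T ) % F ^ E
( F ) % F ^ E
( a ) % F ^ E
( a ) % a ^ E
( a ) % a ^ T ^ E
( a ) % a ^ F ^ E
( a ) % a ^ a ^ E
( a ) % a ^ a ^ T
( a ) % a ^ a ^ F
( a ) % a ^ a ^ a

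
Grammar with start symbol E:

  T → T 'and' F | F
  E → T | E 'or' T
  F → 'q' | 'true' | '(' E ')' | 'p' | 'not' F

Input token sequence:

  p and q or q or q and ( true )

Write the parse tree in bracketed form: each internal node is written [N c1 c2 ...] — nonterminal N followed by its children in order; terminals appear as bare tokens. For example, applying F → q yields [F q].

E
E or T
E or T or T
T or T or T
T and F or T or T
F and F or T or T
p and F or T or T
p and q or T or T
p and q or F or T
p and q or q or T
p and q or q or T and F
p and q or q or F and F
p and q or q or q and F
p and q or q or q and ( E )
p and q or q or q and ( T )
p and q or q or q and ( F )
p and q or q or q and ( true )

[E [E [E [T [T [F p]] and [F q]]] or [T [F q]]] or [T [T [F q]] and [F ( [E [T [F true]]] )]]]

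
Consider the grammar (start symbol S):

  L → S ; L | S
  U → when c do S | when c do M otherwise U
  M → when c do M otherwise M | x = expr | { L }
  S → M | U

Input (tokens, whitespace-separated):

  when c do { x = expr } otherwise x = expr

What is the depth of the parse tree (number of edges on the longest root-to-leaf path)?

[S [M when c do [M { [L [S [M x = expr]]] }] otherwise [M x = expr]]]

6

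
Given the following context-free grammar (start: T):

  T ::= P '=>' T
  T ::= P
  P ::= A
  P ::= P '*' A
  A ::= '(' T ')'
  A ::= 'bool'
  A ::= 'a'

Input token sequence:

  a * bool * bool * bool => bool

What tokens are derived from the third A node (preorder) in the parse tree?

[T [P [P [P [P [A a]] * [A bool]] * [A bool]] * [A bool]] => [T [P [A bool]]]]

bool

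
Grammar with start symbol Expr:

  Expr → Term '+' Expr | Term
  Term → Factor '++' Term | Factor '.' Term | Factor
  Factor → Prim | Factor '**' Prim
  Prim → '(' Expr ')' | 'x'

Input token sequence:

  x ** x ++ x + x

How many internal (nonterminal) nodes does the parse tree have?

[Expr [Term [Factor [Factor [Prim x]] ** [Prim x]] ++ [Term [Factor [Prim x]]]] + [Expr [Term [Factor [Prim x]]]]]

13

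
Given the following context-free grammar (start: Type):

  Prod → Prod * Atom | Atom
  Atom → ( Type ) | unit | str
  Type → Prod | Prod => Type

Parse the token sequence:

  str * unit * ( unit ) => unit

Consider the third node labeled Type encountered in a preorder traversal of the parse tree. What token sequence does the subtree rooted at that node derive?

[Type [Prod [Prod [Prod [Atom str]] * [Atom unit]] * [Atom ( [Type [Prod [Atom unit]]] )]] => [Type [Prod [Atom unit]]]]

unit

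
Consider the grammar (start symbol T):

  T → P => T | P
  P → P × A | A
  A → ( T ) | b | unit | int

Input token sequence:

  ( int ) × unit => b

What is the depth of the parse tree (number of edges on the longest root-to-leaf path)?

7

[T [P [P [A ( [T [P [A int]]] )]] × [A unit]] => [T [P [A b]]]]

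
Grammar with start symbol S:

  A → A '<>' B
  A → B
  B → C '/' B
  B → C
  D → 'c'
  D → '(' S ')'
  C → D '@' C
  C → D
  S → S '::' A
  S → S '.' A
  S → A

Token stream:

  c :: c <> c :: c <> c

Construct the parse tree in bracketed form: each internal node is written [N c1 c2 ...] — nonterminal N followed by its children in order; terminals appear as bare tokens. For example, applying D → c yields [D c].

[S [S [S [A [B [C [D c]]]]] :: [A [A [B [C [D c]]]] <> [B [C [D c]]]]] :: [A [A [B [C [D c]]]] <> [B [C [D c]]]]]

S
S :: A
S :: A :: A
A :: A :: A
B :: A :: A
C :: A :: A
D :: A :: A
c :: A :: A
c :: A <> B :: A
c :: B <> B :: A
c :: C <> B :: A
c :: D <> B :: A
c :: c <> B :: A
c :: c <> C :: A
c :: c <> D :: A
c :: c <> c :: A
c :: c <> c :: A <> B
c :: c <> c :: B <> B
c :: c <> c :: C <> B
c :: c <> c :: D <> B
c :: c <> c :: c <> B
c :: c <> c :: c <> C
c :: c <> c :: c <> D
c :: c <> c :: c <> c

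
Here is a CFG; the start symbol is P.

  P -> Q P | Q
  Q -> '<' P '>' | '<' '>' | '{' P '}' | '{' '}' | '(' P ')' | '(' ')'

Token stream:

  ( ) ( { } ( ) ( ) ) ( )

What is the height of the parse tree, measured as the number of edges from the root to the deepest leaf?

7

[P [Q ( )] [P [Q ( [P [Q { }] [P [Q ( )] [P [Q ( )]]]] )] [P [Q ( )]]]]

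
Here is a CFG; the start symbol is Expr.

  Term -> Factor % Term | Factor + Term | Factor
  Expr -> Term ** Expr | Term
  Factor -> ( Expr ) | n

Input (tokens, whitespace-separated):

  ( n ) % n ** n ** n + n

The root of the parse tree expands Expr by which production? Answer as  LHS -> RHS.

[Expr [Term [Factor ( [Expr [Term [Factor n]]] )] % [Term [Factor n]]] ** [Expr [Term [Factor n]] ** [Expr [Term [Factor n] + [Term [Factor n]]]]]]

Expr -> Term ** Expr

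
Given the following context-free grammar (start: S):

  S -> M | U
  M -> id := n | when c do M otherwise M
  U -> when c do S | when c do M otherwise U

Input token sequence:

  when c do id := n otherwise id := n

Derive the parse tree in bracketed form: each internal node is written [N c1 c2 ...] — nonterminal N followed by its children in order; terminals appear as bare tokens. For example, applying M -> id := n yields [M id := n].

[S [M when c do [M id := n] otherwise [M id := n]]]

S
M
when c do M otherwise M
when c do id := n otherwise M
when c do id := n otherwise id := n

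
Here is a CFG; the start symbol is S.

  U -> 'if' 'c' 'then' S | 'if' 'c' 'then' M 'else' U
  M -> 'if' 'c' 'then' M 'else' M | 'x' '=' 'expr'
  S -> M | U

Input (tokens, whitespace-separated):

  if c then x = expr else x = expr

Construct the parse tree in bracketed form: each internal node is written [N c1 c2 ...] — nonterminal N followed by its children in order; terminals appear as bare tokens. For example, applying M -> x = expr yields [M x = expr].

S
M
if c then M else M
if c then x = expr else M
if c then x = expr else x = expr

[S [M if c then [M x = expr] else [M x = expr]]]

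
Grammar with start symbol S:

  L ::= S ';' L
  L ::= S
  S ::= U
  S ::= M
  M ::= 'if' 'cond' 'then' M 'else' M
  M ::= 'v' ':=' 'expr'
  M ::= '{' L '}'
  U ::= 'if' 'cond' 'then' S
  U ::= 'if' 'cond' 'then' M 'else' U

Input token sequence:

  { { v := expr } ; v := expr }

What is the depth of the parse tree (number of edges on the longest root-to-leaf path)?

8

[S [M { [L [S [M { [L [S [M v := expr]]] }]] ; [L [S [M v := expr]]]] }]]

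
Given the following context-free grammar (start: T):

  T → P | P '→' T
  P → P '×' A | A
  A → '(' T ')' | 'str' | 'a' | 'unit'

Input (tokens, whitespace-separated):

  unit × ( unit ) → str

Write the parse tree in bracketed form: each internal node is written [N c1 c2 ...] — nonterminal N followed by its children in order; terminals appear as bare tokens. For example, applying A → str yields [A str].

[T [P [P [A unit]] × [A ( [T [P [A unit]]] )]] → [T [P [A str]]]]

T
P → T
P × A → T
A × A → T
unit × A → T
unit × ( T ) → T
unit × ( P ) → T
unit × ( A ) → T
unit × ( unit ) → T
unit × ( unit ) → P
unit × ( unit ) → A
unit × ( unit ) → str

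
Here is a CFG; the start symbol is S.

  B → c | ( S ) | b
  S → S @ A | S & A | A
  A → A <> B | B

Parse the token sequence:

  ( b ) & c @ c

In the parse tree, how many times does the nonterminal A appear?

[S [S [S [A [B ( [S [A [B b]]] )]]] & [A [B c]]] @ [A [B c]]]

4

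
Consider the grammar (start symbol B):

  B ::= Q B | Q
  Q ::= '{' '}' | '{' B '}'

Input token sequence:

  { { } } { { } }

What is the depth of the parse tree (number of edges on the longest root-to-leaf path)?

5

[B [Q { [B [Q { }]] }] [B [Q { [B [Q { }]] }]]]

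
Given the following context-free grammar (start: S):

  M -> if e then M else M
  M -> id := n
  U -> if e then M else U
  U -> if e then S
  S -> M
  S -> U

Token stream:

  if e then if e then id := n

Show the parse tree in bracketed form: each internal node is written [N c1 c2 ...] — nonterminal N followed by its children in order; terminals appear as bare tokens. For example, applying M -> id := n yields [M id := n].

S
U
if e then S
if e then U
if e then if e then S
if e then if e then M
if e then if e then id := n

[S [U if e then [S [U if e then [S [M id := n]]]]]]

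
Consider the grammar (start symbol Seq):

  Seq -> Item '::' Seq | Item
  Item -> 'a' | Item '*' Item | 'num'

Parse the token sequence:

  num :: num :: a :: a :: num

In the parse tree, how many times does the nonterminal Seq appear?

5

[Seq [Item num] :: [Seq [Item num] :: [Seq [Item a] :: [Seq [Item a] :: [Seq [Item num]]]]]]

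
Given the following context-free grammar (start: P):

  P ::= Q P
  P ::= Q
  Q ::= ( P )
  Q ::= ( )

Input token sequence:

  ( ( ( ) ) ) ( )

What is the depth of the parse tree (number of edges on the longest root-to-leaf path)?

6

[P [Q ( [P [Q ( [P [Q ( )]] )]] )] [P [Q ( )]]]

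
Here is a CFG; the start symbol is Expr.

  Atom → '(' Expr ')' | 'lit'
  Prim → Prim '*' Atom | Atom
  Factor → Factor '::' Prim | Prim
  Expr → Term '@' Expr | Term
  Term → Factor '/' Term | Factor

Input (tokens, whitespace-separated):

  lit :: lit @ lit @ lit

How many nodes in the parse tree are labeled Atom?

[Expr [Term [Factor [Factor [Prim [Atom lit]]] :: [Prim [Atom lit]]]] @ [Expr [Term [Factor [Prim [Atom lit]]]] @ [Expr [Term [Factor [Prim [Atom lit]]]]]]]

4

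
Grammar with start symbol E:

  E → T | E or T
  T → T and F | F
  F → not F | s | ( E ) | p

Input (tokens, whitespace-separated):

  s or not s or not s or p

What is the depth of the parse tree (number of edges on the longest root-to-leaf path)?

[E [E [E [E [T [F s]]] or [T [F not [F s]]]] or [T [F not [F s]]]] or [T [F p]]]

6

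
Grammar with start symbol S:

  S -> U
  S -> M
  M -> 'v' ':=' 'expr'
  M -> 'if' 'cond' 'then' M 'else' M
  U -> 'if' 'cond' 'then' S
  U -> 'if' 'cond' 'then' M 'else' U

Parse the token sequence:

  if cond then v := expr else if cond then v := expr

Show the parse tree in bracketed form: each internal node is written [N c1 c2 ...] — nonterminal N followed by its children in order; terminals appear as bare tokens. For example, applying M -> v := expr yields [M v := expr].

[S [U if cond then [M v := expr] else [U if cond then [S [M v := expr]]]]]

S
U
if cond then M else U
if cond then v := expr else U
if cond then v := expr else if cond then S
if cond then v := expr else if cond then M
if cond then v := expr else if cond then v := expr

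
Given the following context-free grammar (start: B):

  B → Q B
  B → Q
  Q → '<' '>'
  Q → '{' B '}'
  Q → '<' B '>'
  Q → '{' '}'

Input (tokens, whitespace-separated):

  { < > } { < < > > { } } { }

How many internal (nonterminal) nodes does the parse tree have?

[B [Q { [B [Q < >]] }] [B [Q { [B [Q < [B [Q < >]] >] [B [Q { }]]] }] [B [Q { }]]]]

14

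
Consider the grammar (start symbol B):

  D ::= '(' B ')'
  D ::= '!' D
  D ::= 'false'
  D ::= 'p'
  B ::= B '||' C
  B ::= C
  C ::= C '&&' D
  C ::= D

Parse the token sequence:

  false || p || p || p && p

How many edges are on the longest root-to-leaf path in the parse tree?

6

[B [B [B [B [C [D false]]] || [C [D p]]] || [C [D p]]] || [C [C [D p]] && [D p]]]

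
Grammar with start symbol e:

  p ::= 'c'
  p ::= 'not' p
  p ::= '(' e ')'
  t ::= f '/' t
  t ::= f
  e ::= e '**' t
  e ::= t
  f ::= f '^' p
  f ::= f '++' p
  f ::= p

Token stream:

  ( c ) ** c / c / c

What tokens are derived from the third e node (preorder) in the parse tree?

c

[e [e [t [f [p ( [e [t [f [p c]]]] )]]]] ** [t [f [p c]] / [t [f [p c]] / [t [f [p c]]]]]]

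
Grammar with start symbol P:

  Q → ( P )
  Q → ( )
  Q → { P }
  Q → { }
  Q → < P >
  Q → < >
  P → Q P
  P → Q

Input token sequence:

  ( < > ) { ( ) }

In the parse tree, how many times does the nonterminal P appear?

[P [Q ( [P [Q < >]] )] [P [Q { [P [Q ( )]] }]]]

4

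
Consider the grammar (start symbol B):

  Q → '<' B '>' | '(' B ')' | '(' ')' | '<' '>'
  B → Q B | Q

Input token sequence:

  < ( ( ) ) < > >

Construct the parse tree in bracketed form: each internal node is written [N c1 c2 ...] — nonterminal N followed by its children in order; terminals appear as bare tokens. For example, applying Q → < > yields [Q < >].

[B [Q < [B [Q ( [B [Q ( )]] )] [B [Q < >]]] >]]

B
Q
< B >
< Q B >
< ( B ) B >
< ( Q ) B >
< ( ( ) ) B >
< ( ( ) ) Q >
< ( ( ) ) < > >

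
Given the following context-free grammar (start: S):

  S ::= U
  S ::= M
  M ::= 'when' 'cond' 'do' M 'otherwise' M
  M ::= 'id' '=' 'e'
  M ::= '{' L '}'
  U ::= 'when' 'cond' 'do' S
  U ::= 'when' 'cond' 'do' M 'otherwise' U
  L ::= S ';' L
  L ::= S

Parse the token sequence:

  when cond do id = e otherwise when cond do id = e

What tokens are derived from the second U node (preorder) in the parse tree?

when cond do id = e

[S [U when cond do [M id = e] otherwise [U when cond do [S [M id = e]]]]]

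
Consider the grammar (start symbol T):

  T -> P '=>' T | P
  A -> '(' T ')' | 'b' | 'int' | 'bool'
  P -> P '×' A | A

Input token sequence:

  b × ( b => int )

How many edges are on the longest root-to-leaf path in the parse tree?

[T [P [P [A b]] × [A ( [T [P [A b]] => [T [P [A int]]]] )]]]

7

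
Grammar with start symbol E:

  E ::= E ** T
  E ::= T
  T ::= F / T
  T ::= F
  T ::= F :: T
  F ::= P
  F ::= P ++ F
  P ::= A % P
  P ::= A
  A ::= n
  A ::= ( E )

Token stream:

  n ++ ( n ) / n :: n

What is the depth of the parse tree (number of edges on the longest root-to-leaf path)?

[E [T [F [P [A n]] ++ [F [P [A ( [E [T [F [P [A n]]]]] )]]]] / [T [F [P [A n]]] :: [T [F [P [A n]]]]]]]

11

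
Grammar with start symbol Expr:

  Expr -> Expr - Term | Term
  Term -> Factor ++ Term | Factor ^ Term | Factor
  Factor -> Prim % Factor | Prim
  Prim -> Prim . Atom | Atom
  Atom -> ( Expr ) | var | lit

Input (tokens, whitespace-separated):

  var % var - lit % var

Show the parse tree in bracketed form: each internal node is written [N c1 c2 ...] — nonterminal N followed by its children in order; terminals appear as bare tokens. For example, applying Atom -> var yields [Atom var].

Expr
Expr - Term
Term - Term
Factor - Term
Prim % Factor - Term
Atom % Factor - Term
var % Factor - Term
var % Prim - Term
var % Atom - Term
var % var - Term
var % var - Factor
var % var - Prim % Factor
var % var - Atom % Factor
var % var - lit % Factor
var % var - lit % Prim
var % var - lit % Atom
var % var - lit % var

[Expr [Expr [Term [Factor [Prim [Atom var]] % [Factor [Prim [Atom var]]]]]] - [Term [Factor [Prim [Atom lit]] % [Factor [Prim [Atom var]]]]]]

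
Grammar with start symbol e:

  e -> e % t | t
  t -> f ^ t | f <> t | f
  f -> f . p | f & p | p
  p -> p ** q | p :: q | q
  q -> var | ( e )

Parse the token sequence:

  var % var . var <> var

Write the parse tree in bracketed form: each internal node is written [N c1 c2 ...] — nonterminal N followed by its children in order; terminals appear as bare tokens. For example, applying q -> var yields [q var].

e
e % t
t % t
f % t
p % t
q % t
var % t
var % f <> t
var % f . p <> t
var % p . p <> t
var % q . p <> t
var % var . p <> t
var % var . q <> t
var % var . var <> t
var % var . var <> f
var % var . var <> p
var % var . var <> q
var % var . var <> var

[e [e [t [f [p [q var]]]]] % [t [f [f [p [q var]]] . [p [q var]]] <> [t [f [p [q var]]]]]]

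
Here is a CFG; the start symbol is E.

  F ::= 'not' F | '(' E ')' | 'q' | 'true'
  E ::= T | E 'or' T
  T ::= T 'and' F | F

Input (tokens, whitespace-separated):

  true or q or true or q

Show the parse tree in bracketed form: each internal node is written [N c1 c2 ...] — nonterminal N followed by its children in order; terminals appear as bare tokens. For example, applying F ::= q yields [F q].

[E [E [E [E [T [F true]]] or [T [F q]]] or [T [F true]]] or [T [F q]]]

E
E or T
E or T or T
E or T or T or T
T or T or T or T
F or T or T or T
true or T or T or T
true or F or T or T
true or q or T or T
true or q or F or T
true or q or true or T
true or q or true or F
true or q or true or q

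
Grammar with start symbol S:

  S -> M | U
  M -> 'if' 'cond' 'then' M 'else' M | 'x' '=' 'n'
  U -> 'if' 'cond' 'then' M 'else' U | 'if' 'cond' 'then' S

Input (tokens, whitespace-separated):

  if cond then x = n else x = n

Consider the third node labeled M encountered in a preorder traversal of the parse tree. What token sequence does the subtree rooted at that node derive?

x = n

[S [M if cond then [M x = n] else [M x = n]]]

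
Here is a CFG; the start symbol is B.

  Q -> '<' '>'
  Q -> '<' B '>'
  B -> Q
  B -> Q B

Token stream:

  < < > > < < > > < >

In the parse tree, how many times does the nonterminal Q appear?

[B [Q < [B [Q < >]] >] [B [Q < [B [Q < >]] >] [B [Q < >]]]]

5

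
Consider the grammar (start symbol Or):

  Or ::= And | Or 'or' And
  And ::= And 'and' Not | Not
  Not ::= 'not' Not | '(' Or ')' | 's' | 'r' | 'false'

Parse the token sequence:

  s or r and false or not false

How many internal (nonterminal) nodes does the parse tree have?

[Or [Or [Or [And [Not s]]] or [And [And [Not r]] and [Not false]]] or [And [Not not [Not false]]]]

12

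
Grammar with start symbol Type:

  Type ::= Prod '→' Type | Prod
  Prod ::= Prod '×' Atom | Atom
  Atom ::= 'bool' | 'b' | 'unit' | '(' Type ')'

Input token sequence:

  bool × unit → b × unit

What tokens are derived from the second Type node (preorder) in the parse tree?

[Type [Prod [Prod [Atom bool]] × [Atom unit]] → [Type [Prod [Prod [Atom b]] × [Atom unit]]]]

b × unit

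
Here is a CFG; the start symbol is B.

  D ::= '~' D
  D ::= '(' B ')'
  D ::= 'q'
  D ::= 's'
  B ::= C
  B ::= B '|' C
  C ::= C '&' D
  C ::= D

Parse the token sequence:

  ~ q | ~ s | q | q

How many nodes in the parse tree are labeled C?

4

[B [B [B [B [C [D ~ [D q]]]] | [C [D ~ [D s]]]] | [C [D q]]] | [C [D q]]]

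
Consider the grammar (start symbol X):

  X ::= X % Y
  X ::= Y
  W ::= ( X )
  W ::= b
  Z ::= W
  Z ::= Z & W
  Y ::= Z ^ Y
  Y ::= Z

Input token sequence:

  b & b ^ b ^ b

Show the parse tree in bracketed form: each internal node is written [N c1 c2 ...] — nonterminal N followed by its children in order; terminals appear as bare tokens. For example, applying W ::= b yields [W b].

[X [Y [Z [Z [W b]] & [W b]] ^ [Y [Z [W b]] ^ [Y [Z [W b]]]]]]

X
Y
Z ^ Y
Z & W ^ Y
W & W ^ Y
b & W ^ Y
b & b ^ Y
b & b ^ Z ^ Y
b & b ^ W ^ Y
b & b ^ b ^ Y
b & b ^ b ^ Z
b & b ^ b ^ W
b & b ^ b ^ b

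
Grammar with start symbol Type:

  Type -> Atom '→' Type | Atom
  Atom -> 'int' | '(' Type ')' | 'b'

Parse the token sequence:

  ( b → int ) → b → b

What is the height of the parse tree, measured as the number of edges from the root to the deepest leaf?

5

[Type [Atom ( [Type [Atom b] → [Type [Atom int]]] )] → [Type [Atom b] → [Type [Atom b]]]]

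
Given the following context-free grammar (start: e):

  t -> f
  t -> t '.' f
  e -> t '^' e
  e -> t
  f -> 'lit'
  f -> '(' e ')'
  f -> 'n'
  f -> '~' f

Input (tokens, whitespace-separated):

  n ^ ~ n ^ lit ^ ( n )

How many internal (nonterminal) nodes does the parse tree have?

[e [t [f n]] ^ [e [t [f ~ [f n]]] ^ [e [t [f lit]] ^ [e [t [f ( [e [t [f n]]] )]]]]]]

16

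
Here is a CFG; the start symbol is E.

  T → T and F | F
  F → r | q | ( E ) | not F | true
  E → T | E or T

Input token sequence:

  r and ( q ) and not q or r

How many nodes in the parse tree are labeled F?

[E [E [T [T [T [F r]] and [F ( [E [T [F q]]] )]] and [F not [F q]]]] or [T [F r]]]

6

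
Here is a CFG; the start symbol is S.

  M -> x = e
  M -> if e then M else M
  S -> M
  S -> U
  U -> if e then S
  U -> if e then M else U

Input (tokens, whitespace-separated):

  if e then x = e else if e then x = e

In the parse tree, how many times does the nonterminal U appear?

2

[S [U if e then [M x = e] else [U if e then [S [M x = e]]]]]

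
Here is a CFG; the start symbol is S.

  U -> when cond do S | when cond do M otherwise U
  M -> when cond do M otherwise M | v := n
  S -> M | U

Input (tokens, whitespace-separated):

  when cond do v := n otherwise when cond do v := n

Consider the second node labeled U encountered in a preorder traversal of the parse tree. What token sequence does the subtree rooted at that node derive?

[S [U when cond do [M v := n] otherwise [U when cond do [S [M v := n]]]]]

when cond do v := n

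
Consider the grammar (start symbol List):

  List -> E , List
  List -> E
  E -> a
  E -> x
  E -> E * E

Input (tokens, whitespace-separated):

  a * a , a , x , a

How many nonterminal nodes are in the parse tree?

[List [E [E a] * [E a]] , [List [E a] , [List [E x] , [List [E a]]]]]

10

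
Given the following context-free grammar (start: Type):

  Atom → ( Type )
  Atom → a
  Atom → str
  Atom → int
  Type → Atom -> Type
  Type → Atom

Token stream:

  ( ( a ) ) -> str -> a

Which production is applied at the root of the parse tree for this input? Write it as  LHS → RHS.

[Type [Atom ( [Type [Atom ( [Type [Atom a]] )]] )] -> [Type [Atom str] -> [Type [Atom a]]]]

Type → Atom -> Type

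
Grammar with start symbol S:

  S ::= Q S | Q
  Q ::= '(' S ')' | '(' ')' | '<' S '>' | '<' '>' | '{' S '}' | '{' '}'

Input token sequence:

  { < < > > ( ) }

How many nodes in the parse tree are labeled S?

4

[S [Q { [S [Q < [S [Q < >]] >] [S [Q ( )]]] }]]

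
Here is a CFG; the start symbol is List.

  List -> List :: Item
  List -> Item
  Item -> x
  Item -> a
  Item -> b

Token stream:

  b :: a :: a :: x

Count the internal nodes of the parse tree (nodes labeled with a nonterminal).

[List [List [List [List [Item b]] :: [Item a]] :: [Item a]] :: [Item x]]

8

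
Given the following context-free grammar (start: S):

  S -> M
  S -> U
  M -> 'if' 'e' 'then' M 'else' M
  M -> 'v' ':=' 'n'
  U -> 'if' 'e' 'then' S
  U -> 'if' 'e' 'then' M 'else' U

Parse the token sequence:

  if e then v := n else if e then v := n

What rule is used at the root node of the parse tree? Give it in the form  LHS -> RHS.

S -> U

[S [U if e then [M v := n] else [U if e then [S [M v := n]]]]]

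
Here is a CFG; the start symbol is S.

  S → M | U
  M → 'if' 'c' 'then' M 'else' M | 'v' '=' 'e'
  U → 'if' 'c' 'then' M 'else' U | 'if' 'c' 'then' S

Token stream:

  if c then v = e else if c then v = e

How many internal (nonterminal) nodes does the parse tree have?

6

[S [U if c then [M v = e] else [U if c then [S [M v = e]]]]]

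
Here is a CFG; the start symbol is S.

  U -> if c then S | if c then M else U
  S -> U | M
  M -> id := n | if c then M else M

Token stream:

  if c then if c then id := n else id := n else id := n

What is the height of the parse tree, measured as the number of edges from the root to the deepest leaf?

4

[S [M if c then [M if c then [M id := n] else [M id := n]] else [M id := n]]]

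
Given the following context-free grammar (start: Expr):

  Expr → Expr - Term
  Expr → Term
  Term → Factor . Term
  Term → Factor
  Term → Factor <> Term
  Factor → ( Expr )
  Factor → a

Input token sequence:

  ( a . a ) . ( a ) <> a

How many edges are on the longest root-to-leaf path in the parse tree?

7

[Expr [Term [Factor ( [Expr [Term [Factor a] . [Term [Factor a]]]] )] . [Term [Factor ( [Expr [Term [Factor a]]] )] <> [Term [Factor a]]]]]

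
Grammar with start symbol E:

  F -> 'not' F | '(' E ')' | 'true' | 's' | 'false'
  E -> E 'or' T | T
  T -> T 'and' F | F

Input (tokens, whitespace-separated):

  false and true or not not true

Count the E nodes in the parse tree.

[E [E [T [T [F false]] and [F true]]] or [T [F not [F not [F true]]]]]

2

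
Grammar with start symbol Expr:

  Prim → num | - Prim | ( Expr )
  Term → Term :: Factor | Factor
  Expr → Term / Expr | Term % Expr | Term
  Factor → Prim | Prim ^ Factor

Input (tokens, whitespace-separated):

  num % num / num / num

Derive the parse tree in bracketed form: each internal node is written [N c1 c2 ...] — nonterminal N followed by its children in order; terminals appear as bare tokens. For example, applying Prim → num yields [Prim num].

[Expr [Term [Factor [Prim num]]] % [Expr [Term [Factor [Prim num]]] / [Expr [Term [Factor [Prim num]]] / [Expr [Term [Factor [Prim num]]]]]]]

Expr
Term % Expr
Factor % Expr
Prim % Expr
num % Expr
num % Term / Expr
num % Factor / Expr
num % Prim / Expr
num % num / Expr
num % num / Term / Expr
num % num / Factor / Expr
num % num / Prim / Expr
num % num / num / Expr
num % num / num / Term
num % num / num / Factor
num % num / num / Prim
num % num / num / num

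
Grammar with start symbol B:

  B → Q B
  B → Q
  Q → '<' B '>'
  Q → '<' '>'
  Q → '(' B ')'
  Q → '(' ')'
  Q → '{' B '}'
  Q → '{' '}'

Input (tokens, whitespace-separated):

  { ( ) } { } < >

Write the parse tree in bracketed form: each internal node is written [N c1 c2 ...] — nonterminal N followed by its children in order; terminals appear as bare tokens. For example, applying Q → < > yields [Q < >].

B
Q B
{ B } B
{ Q } B
{ ( ) } B
{ ( ) } Q B
{ ( ) } { } B
{ ( ) } { } Q
{ ( ) } { } < >

[B [Q { [B [Q ( )]] }] [B [Q { }] [B [Q < >]]]]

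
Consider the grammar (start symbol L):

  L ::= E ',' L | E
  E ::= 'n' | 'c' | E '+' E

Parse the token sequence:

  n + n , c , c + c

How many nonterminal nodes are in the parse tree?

[L [E [E n] + [E n]] , [L [E c] , [L [E [E c] + [E c]]]]]

10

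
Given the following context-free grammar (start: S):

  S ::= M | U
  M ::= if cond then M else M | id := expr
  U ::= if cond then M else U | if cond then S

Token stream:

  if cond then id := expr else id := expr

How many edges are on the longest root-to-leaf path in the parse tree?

3

[S [M if cond then [M id := expr] else [M id := expr]]]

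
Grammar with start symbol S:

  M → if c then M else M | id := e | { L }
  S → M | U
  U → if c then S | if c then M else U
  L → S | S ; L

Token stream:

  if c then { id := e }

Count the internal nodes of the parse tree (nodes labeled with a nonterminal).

7

[S [U if c then [S [M { [L [S [M id := e]]] }]]]]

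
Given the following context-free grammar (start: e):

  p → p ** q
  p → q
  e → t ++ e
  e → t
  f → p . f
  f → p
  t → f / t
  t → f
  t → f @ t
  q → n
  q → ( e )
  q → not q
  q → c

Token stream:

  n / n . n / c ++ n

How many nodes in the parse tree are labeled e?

[e [t [f [p [q n]]] / [t [f [p [q n]] . [f [p [q n]]]] / [t [f [p [q c]]]]]] ++ [e [t [f [p [q n]]]]]]

2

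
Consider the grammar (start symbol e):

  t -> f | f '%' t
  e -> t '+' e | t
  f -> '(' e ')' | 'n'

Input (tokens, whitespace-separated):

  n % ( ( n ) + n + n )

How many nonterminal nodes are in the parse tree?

17

[e [t [f n] % [t [f ( [e [t [f ( [e [t [f n]]] )]] + [e [t [f n]] + [e [t [f n]]]]] )]]]]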